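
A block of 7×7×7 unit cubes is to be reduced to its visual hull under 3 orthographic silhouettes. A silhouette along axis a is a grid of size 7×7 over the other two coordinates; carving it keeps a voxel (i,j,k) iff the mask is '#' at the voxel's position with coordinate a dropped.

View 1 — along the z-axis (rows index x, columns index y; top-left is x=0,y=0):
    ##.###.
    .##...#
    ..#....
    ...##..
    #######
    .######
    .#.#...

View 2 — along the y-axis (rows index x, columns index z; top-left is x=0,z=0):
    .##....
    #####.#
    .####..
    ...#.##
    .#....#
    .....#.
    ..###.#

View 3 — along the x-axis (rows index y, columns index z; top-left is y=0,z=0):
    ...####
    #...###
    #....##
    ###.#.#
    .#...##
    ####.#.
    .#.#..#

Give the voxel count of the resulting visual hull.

before carving: 343 voxels (7×7×7)
  1. axis=2 (XY plane), |mask|=26  ⇒  voxels=182
  2. axis=1 (XZ plane), |mask|=22  ⇒  voxels=66
  3. axis=0 (YZ plane), |mask|=27  ⇒  voxels=35

voxel count = 35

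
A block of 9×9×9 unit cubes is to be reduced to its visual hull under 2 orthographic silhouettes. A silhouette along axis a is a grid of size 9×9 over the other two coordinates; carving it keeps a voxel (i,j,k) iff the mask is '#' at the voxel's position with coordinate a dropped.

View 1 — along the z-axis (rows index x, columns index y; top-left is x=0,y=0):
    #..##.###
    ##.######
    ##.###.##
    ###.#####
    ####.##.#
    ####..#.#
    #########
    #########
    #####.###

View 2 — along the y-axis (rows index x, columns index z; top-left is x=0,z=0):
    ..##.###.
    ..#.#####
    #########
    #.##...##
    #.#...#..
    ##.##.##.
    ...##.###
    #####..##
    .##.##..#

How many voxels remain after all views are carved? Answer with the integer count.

remaining voxels: 386

before carving: 729 voxels (9×9×9)
V1 z: intersect with XY mask (68 set) -- 612 left
V2 y: intersect with XZ mask (51 set) -- 386 left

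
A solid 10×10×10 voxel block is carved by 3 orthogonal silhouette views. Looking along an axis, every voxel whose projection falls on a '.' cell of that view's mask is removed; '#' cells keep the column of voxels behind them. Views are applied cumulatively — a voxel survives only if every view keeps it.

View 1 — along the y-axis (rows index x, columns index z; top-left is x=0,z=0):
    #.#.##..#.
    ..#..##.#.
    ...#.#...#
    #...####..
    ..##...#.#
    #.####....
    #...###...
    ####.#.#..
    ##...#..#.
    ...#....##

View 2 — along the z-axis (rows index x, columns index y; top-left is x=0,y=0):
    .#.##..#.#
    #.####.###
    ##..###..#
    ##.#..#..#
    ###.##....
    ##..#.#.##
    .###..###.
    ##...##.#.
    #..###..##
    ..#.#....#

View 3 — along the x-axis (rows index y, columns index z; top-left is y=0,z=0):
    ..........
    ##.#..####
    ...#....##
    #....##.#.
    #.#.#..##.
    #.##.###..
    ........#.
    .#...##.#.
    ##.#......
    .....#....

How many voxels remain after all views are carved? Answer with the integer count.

89 voxels

start: 10×10×10 = 1000 voxels
  1. axis=1 (XZ plane), |mask|=43  ⇒  voxels=430
  2. axis=2 (XY plane), |mask|=55  ⇒  voxels=237
  3. axis=0 (YZ plane), |mask|=34  ⇒  voxels=89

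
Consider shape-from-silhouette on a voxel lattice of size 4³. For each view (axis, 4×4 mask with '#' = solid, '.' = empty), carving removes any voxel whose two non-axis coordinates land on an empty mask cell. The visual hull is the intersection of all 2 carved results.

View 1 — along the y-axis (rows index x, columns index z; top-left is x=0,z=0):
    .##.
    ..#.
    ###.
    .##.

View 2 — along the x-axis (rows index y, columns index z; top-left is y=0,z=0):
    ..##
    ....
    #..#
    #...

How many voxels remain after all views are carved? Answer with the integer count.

before carving: 64 voxels (4×4×4)
V1 y: intersect with XZ mask (8 set) -- 32 left
V2 x: intersect with YZ mask (5 set) -- 6 left

|visual hull| = 6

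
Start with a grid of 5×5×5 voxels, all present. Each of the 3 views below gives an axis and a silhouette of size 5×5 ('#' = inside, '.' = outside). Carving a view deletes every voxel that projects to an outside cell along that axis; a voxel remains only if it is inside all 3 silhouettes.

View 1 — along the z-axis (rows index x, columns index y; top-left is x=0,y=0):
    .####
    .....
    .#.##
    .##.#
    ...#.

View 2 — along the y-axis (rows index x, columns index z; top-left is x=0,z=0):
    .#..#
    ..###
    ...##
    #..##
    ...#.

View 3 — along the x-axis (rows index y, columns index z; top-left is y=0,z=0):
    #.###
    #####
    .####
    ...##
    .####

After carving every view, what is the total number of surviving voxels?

voxel count = 21

start: 5×5×5 = 125 voxels
  1. axis=2 (XY plane), |mask|=11  ⇒  voxels=55
  2. axis=1 (XZ plane), |mask|=11  ⇒  voxels=24
  3. axis=0 (YZ plane), |mask|=19  ⇒  voxels=21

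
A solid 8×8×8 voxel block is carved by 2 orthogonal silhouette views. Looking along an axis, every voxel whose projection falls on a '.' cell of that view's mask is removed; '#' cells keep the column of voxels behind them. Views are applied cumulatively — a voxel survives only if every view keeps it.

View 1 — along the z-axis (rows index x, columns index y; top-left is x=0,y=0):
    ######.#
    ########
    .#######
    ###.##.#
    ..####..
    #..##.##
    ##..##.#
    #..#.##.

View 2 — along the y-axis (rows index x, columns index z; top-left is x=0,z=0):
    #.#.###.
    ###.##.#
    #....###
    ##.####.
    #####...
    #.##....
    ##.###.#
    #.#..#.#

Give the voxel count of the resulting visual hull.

228 voxels

full grid |V| = 512
after view 1 [z-axis, 46 of 64 cells solid] → remaining = 368
after view 2 [y-axis, 39 of 64 cells solid] → remaining = 228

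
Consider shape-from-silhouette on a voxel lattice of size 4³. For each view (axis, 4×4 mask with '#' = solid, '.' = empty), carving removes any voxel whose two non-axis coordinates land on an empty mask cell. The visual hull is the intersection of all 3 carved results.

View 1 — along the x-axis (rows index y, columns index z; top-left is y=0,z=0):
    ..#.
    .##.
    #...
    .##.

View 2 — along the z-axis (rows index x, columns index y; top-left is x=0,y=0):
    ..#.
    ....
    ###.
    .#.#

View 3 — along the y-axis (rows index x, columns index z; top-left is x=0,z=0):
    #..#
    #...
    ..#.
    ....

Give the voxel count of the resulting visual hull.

full grid |V| = 64
after view 1 [x-axis, 6 of 16 cells solid] → remaining = 24
after view 2 [z-axis, 6 of 16 cells solid] → remaining = 9
after view 3 [y-axis, 4 of 16 cells solid] → remaining = 3

remaining voxels: 3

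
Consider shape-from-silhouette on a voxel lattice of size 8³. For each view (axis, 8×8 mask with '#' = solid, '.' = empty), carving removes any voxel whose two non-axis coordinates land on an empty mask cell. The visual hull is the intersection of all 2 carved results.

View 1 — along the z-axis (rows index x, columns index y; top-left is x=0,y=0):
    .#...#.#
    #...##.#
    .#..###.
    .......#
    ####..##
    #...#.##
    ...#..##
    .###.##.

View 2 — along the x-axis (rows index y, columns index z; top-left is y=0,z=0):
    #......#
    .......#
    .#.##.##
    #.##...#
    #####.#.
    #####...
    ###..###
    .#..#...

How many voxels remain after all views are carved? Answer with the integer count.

start: 8×8×8 = 512 voxels
step 1: project along z, AND mask (30/64) → |grid| = 240
step 2: project along x, AND mask (31/64) → |grid| = 112

|visual hull| = 112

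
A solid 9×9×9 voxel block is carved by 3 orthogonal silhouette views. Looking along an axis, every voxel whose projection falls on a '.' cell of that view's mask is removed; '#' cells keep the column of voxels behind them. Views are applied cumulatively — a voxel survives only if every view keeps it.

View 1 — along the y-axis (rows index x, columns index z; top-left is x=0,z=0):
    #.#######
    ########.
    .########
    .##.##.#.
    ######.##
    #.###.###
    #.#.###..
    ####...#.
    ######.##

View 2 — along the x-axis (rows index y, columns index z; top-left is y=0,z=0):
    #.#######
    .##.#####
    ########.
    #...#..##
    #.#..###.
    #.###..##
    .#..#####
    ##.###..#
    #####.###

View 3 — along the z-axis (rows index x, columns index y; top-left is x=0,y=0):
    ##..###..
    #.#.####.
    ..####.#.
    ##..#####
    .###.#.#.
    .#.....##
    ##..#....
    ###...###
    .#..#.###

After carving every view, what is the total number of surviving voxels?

start: 9×9×9 = 729 voxels
carve view 1 (along y, XZ-mask fill 62/81): 558 voxels remain
carve view 2 (along x, YZ-mask fill 58/81): 403 voxels remain
carve view 3 (along z, XY-mask fill 45/81): 223 voxels remain

223 voxels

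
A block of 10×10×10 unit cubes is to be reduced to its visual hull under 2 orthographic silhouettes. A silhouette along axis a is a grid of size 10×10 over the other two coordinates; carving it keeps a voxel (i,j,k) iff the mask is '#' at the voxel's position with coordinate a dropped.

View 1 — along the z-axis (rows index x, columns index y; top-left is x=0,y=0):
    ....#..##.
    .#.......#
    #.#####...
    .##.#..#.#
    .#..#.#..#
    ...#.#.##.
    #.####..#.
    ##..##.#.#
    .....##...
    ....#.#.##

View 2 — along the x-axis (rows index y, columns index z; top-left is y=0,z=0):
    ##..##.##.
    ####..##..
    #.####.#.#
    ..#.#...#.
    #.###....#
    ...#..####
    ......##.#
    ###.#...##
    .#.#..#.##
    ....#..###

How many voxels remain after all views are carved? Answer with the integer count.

start: 10×10×10 = 1000 voxels
  1. axis=2 (XY plane), |mask|=42  ⇒  voxels=420
  2. axis=0 (YZ plane), |mask|=50  ⇒  voxels=208

remaining voxels: 208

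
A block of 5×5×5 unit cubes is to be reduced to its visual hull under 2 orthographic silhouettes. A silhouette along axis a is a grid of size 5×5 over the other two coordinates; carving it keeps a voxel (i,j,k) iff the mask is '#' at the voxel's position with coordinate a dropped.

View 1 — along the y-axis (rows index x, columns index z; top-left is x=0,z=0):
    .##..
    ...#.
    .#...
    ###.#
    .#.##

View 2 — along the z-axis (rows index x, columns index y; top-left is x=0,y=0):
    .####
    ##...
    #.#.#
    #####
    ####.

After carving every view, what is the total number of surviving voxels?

initial block: 5^3 = 125
step 1: project along y, AND mask (11/25) → |grid| = 55
step 2: project along z, AND mask (18/25) → |grid| = 45

voxel count = 45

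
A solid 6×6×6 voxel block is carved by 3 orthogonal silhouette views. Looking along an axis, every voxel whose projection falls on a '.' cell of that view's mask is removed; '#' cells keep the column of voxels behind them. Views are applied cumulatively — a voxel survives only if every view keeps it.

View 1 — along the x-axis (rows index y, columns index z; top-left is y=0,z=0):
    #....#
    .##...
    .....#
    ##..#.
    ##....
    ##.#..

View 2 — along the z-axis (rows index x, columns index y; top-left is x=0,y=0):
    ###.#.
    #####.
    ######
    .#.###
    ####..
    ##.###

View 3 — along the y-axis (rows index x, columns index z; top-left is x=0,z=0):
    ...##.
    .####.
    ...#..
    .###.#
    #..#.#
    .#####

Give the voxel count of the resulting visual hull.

|visual hull| = 24

full grid |V| = 216
V1 x: intersect with YZ mask (13 set) -- 78 left
V2 z: intersect with XY mask (28 set) -- 60 left
V3 y: intersect with XZ mask (19 set) -- 24 left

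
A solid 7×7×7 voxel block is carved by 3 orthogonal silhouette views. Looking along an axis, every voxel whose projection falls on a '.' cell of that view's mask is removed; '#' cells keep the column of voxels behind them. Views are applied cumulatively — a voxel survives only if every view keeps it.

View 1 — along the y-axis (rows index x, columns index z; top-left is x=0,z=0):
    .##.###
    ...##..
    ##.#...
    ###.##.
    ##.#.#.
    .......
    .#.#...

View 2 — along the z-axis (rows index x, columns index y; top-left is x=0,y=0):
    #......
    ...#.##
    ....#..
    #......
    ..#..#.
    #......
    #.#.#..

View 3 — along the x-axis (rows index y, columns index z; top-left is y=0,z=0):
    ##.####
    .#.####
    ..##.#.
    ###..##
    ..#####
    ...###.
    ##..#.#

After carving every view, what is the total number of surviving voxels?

remaining voxels: 20

start: 7×7×7 = 343 voxels
  1. axis=1 (XZ plane), |mask|=21  ⇒  voxels=147
  2. axis=2 (XY plane), |mask|=12  ⇒  voxels=33
  3. axis=0 (YZ plane), |mask|=31  ⇒  voxels=20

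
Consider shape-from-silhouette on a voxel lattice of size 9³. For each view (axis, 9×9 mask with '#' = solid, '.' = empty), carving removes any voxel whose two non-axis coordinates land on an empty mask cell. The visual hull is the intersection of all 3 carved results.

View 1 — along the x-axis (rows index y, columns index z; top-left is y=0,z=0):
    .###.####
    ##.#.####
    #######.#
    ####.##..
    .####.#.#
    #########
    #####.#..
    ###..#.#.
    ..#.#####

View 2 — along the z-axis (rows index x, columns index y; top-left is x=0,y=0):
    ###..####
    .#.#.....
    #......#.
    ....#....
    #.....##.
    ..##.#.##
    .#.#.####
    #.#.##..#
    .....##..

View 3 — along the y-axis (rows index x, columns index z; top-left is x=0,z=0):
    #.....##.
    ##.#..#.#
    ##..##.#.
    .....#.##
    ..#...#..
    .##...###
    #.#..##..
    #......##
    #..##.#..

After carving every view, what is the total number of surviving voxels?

full grid |V| = 729
  1. axis=0 (YZ plane), |mask|=60  ⇒  voxels=540
  2. axis=2 (XY plane), |mask|=33  ⇒  voxels=221
  3. axis=1 (XZ plane), |mask|=34  ⇒  voxels=95

95 voxels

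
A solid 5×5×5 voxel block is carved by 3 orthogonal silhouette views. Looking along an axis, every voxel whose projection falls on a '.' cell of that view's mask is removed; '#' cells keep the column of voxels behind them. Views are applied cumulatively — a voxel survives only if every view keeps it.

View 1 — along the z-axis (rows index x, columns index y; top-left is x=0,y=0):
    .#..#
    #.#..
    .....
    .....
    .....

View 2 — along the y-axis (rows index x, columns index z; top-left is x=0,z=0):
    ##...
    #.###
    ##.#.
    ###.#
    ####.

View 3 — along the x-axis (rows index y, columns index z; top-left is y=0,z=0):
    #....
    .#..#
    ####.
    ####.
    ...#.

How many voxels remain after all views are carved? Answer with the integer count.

5 voxels

initial block: 5^3 = 125
V1 z: intersect with XY mask (4 set) -- 20 left
V2 y: intersect with XZ mask (17 set) -- 12 left
V3 x: intersect with YZ mask (12 set) -- 5 left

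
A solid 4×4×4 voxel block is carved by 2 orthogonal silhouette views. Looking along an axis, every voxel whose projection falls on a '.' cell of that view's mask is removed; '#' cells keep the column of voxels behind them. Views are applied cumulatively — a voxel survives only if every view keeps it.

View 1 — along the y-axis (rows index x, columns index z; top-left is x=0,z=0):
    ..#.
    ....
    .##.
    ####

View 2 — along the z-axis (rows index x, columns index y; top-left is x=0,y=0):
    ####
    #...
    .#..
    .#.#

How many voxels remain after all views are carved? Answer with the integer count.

before carving: 64 voxels (4×4×4)
carve view 1 (along y, XZ-mask fill 7/16): 28 voxels remain
carve view 2 (along z, XY-mask fill 8/16): 14 voxels remain

|visual hull| = 14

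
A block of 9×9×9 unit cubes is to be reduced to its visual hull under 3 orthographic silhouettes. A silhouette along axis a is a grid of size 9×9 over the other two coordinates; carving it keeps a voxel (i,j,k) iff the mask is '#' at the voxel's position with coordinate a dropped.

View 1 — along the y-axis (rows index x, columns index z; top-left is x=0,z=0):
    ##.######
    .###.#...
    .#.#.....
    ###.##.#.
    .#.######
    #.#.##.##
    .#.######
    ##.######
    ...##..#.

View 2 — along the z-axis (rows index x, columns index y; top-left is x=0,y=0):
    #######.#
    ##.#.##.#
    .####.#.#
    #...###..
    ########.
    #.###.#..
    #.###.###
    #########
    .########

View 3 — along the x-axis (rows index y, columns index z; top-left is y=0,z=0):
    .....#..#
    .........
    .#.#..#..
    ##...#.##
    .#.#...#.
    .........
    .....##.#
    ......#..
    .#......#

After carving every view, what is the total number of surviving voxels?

full grid |V| = 729
carve view 1 (along y, XZ-mask fill 51/81): 459 voxels remain
carve view 2 (along z, XY-mask fill 61/81): 355 voxels remain
carve view 3 (along x, YZ-mask fill 19/81): 99 voxels remain

|visual hull| = 99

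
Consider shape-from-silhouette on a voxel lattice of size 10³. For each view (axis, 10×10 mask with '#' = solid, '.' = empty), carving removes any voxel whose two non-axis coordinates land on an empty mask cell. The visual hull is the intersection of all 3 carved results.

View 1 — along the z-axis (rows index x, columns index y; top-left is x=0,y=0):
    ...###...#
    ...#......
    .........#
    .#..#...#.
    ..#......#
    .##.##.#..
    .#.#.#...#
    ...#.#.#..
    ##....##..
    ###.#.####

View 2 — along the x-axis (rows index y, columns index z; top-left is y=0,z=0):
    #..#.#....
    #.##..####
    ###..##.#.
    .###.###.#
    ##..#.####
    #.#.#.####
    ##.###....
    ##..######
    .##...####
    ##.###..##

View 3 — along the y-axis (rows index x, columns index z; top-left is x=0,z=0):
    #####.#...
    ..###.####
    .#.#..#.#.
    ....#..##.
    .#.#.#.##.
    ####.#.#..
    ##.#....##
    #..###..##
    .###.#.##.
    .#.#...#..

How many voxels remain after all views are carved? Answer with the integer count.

before carving: 1000 voxels (10×10×10)
step 1: project along z, AND mask (35/100) → |grid| = 350
step 2: project along x, AND mask (63/100) → |grid| = 232
step 3: project along y, AND mask (51/100) → |grid| = 110

voxel count = 110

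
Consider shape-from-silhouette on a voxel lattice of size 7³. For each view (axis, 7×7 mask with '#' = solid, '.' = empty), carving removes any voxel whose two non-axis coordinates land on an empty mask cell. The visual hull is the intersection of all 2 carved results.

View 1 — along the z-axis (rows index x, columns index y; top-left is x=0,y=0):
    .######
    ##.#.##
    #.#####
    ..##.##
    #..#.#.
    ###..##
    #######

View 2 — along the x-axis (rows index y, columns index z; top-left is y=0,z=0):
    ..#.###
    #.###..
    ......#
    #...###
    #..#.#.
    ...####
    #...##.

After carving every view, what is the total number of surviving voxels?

start: 7×7×7 = 343 voxels
[1] z-view keeps 36 columns → grid now 252
[2] x-view keeps 23 columns → grid now 120

|visual hull| = 120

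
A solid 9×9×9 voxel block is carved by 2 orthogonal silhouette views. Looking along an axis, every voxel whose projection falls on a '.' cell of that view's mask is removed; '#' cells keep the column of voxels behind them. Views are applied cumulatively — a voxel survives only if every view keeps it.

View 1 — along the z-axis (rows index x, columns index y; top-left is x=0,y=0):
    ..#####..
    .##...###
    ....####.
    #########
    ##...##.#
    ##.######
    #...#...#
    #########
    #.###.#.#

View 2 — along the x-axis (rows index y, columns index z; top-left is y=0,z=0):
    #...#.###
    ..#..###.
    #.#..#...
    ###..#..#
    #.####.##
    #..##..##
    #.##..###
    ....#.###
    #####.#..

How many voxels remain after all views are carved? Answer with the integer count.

before carving: 729 voxels (9×9×9)
[1] z-view keeps 54 columns → grid now 486
[2] x-view keeps 45 columns → grid now 279

279 voxels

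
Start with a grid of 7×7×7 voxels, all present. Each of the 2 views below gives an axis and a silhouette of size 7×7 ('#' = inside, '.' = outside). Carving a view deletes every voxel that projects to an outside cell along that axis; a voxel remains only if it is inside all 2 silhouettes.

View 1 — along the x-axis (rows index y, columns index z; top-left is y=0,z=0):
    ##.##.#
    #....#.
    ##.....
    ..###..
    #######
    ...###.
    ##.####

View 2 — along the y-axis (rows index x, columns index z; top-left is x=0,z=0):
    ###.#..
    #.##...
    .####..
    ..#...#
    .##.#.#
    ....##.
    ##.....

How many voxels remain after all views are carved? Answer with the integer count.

|visual hull| = 81

full grid |V| = 343
  1. axis=0 (YZ plane), |mask|=28  ⇒  voxels=196
  2. axis=1 (XZ plane), |mask|=21  ⇒  voxels=81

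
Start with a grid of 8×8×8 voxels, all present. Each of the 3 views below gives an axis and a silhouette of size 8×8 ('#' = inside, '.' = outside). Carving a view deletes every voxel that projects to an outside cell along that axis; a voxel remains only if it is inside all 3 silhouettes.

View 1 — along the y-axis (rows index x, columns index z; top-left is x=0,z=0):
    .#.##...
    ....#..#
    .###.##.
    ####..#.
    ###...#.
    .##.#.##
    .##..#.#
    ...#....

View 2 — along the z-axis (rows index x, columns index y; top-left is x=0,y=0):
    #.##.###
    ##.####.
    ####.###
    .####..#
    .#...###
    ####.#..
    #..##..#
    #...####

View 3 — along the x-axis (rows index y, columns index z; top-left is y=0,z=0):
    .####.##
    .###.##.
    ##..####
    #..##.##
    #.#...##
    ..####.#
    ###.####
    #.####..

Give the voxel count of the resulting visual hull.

remaining voxels: 101

full grid |V| = 512
carve view 1 (along y, XZ-mask fill 29/64): 232 voxels remain
carve view 2 (along z, XY-mask fill 42/64): 152 voxels remain
carve view 3 (along x, YZ-mask fill 43/64): 101 voxels remain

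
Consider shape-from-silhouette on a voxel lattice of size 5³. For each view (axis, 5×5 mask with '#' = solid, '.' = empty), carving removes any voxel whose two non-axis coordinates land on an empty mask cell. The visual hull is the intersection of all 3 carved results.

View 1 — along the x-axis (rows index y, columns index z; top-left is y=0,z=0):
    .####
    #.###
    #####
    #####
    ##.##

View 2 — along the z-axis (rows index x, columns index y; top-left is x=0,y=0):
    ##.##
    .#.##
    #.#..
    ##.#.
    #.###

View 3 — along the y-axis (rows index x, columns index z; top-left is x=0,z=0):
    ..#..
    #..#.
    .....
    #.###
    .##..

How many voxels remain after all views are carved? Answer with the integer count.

before carving: 125 voxels (5×5×5)
step 1: project along x, AND mask (22/25) → |grid| = 110
step 2: project along z, AND mask (16/25) → |grid| = 70
step 3: project along y, AND mask (9/25) → |grid| = 27

27 voxels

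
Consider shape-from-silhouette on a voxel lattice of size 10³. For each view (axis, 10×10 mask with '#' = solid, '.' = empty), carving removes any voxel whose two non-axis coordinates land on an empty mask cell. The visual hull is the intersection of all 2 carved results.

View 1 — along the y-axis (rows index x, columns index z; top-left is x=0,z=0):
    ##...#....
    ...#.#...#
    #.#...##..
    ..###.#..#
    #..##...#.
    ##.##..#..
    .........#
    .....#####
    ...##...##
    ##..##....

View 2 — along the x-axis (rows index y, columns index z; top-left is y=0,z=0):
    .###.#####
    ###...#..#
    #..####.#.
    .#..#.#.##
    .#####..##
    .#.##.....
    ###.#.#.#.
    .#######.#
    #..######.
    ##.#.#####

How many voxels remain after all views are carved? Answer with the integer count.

remaining voxels: 240

full grid |V| = 1000
carve view 1 (along y, XZ-mask fill 38/100): 380 voxels remain
carve view 2 (along x, YZ-mask fill 63/100): 240 voxels remain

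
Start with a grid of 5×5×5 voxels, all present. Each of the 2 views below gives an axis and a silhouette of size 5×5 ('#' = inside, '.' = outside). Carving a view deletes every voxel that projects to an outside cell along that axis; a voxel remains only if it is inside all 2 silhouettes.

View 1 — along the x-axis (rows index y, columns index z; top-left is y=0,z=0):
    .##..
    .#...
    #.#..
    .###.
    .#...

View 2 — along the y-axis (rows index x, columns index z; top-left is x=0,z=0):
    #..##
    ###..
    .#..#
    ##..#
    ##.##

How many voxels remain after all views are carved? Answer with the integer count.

initial block: 5^3 = 125
V1 x: intersect with YZ mask (9 set) -- 45 left
V2 y: intersect with XZ mask (15 set) -- 25 left

25 voxels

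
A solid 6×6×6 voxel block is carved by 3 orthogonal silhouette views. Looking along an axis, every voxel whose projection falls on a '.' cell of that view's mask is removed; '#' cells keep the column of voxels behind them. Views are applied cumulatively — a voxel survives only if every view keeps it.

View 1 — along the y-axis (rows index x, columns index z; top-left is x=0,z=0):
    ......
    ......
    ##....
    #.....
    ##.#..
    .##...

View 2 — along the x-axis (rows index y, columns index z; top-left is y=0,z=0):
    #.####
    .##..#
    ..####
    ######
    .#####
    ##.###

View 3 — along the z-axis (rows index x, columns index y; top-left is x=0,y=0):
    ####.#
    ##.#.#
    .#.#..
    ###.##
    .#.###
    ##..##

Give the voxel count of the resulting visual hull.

|visual hull| = 20

full grid |V| = 216
  1. axis=1 (XZ plane), |mask|=8  ⇒  voxels=48
  2. axis=0 (YZ plane), |mask|=28  ⇒  voxels=31
  3. axis=2 (XY plane), |mask|=24  ⇒  voxels=20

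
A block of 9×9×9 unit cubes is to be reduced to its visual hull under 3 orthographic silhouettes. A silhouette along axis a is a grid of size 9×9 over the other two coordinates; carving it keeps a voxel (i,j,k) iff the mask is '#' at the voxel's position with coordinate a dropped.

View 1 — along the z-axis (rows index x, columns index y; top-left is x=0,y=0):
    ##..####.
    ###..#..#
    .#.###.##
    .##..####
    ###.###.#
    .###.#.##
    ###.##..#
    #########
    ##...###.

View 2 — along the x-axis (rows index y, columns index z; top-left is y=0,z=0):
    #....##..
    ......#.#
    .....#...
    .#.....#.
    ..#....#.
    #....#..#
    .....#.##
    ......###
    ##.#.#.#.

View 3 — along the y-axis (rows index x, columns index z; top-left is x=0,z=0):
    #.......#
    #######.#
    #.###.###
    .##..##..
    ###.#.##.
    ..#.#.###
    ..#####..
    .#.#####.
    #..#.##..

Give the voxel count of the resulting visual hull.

before carving: 729 voxels (9×9×9)
  1. axis=2 (XY plane), |mask|=56  ⇒  voxels=504
  2. axis=0 (YZ plane), |mask|=24  ⇒  voxels=153
  3. axis=1 (XZ plane), |mask|=47  ⇒  voxels=89

|visual hull| = 89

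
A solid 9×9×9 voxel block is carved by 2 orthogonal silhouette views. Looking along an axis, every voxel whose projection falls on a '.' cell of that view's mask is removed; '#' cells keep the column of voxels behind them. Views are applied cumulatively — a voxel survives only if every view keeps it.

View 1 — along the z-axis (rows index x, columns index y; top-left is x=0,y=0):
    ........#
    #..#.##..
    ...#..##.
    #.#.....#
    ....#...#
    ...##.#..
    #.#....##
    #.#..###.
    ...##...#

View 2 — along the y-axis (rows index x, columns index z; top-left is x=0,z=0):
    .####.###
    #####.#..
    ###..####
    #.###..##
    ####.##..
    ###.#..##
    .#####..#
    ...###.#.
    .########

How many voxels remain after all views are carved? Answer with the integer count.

remaining voxels: 168

full grid |V| = 729
after view 1 [z-axis, 28 of 81 cells solid] → remaining = 252
after view 2 [y-axis, 56 of 81 cells solid] → remaining = 168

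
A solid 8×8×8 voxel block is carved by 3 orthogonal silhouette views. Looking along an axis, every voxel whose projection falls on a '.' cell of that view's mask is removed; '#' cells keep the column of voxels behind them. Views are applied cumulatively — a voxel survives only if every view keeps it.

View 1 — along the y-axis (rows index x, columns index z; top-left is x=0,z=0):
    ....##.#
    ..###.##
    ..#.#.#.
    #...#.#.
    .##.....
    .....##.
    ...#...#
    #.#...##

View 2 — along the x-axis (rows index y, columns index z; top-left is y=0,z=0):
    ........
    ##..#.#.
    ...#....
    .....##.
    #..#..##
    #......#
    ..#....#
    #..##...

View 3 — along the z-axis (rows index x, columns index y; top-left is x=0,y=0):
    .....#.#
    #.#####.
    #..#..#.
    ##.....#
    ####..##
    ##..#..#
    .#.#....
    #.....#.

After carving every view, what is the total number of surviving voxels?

remaining voxels: 23

full grid |V| = 512
step 1: project along y, AND mask (24/64) → |grid| = 192
step 2: project along x, AND mask (18/64) → |grid| = 56
step 3: project along z, AND mask (28/64) → |grid| = 23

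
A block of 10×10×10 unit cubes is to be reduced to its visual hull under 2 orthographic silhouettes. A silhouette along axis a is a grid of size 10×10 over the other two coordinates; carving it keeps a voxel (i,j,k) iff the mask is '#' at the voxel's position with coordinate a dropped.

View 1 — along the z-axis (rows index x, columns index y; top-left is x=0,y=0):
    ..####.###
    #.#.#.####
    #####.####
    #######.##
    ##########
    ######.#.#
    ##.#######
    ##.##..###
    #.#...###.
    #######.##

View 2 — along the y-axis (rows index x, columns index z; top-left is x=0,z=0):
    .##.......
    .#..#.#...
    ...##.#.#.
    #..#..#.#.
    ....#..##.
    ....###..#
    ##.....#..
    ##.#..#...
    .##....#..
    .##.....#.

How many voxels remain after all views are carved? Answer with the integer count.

|visual hull| = 266

before carving: 1000 voxels (10×10×10)
V1 z: intersect with XY mask (80 set) -- 800 left
V2 y: intersect with XZ mask (33 set) -- 266 left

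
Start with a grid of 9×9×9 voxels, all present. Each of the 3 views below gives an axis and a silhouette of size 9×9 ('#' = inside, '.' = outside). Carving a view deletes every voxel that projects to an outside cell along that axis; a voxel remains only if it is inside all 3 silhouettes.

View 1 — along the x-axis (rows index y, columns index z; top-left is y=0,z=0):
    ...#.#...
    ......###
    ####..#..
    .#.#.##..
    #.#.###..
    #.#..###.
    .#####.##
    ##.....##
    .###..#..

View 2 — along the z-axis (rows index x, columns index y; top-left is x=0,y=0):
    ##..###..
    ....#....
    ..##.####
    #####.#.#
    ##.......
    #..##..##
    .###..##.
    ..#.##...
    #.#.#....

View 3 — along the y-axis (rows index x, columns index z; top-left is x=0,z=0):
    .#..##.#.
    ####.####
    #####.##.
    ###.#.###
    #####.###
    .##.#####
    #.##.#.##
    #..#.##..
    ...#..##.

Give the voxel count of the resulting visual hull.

remaining voxels: 105

initial block: 9^3 = 729
step 1: project along x, AND mask (39/81) → |grid| = 351
step 2: project along z, AND mask (37/81) → |grid| = 160
step 3: project along y, AND mask (54/81) → |grid| = 105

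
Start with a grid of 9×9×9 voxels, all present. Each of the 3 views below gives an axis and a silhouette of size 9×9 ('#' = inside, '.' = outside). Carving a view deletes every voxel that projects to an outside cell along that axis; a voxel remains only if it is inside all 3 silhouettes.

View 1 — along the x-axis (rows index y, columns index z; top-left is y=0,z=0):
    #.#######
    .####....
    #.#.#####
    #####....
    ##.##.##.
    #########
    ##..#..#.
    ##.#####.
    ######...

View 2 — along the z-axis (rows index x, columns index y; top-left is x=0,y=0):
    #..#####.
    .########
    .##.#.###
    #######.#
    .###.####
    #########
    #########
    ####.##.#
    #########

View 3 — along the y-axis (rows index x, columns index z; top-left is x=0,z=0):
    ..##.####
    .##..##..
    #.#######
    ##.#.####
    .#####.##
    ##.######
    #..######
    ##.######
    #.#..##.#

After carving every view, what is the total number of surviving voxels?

before carving: 729 voxels (9×9×9)
after view 1 [x-axis, 56 of 81 cells solid] → remaining = 504
after view 2 [z-axis, 69 of 81 cells solid] → remaining = 423
after view 3 [y-axis, 60 of 81 cells solid] → remaining = 296

296 voxels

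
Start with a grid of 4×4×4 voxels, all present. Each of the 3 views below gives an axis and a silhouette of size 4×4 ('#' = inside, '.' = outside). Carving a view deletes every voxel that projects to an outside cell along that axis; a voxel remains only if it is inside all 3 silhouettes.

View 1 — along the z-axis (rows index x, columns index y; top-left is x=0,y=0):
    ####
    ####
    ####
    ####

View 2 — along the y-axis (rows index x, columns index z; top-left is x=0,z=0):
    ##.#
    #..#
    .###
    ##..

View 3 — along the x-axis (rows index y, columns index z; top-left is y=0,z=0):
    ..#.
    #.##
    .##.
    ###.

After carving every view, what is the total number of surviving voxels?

remaining voxels: 19

before carving: 64 voxels (4×4×4)
V1 z: intersect with XY mask (16 set) -- 64 left
V2 y: intersect with XZ mask (10 set) -- 40 left
V3 x: intersect with YZ mask (9 set) -- 19 left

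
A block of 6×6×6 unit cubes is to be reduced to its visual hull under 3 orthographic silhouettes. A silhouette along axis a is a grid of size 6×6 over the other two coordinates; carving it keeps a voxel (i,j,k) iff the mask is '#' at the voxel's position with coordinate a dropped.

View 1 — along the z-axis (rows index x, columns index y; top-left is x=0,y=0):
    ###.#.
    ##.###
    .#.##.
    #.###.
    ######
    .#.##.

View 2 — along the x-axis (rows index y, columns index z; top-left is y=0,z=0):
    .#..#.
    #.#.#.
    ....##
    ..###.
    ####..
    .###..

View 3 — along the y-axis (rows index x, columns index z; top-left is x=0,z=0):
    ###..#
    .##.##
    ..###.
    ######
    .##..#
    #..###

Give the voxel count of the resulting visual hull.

before carving: 216 voxels (6×6×6)
carve view 1 (along z, XY-mask fill 25/36): 150 voxels remain
carve view 2 (along x, YZ-mask fill 17/36): 74 voxels remain
carve view 3 (along y, XZ-mask fill 24/36): 49 voxels remain

|visual hull| = 49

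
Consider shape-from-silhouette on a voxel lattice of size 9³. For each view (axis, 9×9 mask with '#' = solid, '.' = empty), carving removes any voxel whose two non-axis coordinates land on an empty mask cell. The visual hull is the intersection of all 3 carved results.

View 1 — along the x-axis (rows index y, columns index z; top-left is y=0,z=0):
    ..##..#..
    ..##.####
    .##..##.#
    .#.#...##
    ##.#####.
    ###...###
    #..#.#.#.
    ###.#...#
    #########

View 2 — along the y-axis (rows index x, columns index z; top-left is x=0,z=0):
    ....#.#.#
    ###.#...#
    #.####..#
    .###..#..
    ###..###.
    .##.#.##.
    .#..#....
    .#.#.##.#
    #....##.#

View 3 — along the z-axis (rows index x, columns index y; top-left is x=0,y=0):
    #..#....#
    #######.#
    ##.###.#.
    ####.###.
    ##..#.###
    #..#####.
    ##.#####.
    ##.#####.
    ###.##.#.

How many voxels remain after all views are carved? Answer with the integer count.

142 voxels

full grid |V| = 729
  1. axis=0 (YZ plane), |mask|=49  ⇒  voxels=441
  2. axis=1 (XZ plane), |mask|=40  ⇒  voxels=217
  3. axis=2 (XY plane), |mask|=56  ⇒  voxels=142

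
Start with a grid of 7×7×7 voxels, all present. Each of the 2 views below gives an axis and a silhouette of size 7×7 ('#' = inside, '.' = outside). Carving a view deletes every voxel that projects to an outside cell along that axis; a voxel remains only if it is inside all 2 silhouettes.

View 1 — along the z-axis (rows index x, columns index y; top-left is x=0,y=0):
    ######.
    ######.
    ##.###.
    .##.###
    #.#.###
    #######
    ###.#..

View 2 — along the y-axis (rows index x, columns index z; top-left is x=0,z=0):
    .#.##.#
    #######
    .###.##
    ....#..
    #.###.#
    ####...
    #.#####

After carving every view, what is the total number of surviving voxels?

full grid |V| = 343
V1 z: intersect with XY mask (38 set) -- 266 left
V2 y: intersect with XZ mask (32 set) -- 173 left

voxel count = 173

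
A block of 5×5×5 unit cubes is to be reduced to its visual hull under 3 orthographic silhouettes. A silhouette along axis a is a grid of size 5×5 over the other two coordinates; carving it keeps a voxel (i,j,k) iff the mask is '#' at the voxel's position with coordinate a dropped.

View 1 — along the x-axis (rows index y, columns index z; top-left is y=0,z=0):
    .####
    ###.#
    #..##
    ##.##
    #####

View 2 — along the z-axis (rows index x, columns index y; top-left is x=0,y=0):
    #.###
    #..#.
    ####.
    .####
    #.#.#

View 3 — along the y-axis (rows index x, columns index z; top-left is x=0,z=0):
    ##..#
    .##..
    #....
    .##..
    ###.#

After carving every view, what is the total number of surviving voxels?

full grid |V| = 125
[1] x-view keeps 20 columns → grid now 100
[2] z-view keeps 17 columns → grid now 67
[3] y-view keeps 12 columns → grid now 30

remaining voxels: 30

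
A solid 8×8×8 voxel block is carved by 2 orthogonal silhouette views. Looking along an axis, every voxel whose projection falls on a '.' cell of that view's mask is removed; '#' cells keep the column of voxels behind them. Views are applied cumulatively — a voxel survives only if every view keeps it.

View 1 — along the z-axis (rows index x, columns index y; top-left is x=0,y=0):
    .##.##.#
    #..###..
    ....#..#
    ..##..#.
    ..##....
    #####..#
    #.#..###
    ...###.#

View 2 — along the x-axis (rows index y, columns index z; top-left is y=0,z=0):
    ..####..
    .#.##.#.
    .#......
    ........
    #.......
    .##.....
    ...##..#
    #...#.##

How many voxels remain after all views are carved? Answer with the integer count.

voxel count = 64

start: 8×8×8 = 512 voxels
  1. axis=2 (XY plane), |mask|=31  ⇒  voxels=248
  2. axis=0 (YZ plane), |mask|=19  ⇒  voxels=64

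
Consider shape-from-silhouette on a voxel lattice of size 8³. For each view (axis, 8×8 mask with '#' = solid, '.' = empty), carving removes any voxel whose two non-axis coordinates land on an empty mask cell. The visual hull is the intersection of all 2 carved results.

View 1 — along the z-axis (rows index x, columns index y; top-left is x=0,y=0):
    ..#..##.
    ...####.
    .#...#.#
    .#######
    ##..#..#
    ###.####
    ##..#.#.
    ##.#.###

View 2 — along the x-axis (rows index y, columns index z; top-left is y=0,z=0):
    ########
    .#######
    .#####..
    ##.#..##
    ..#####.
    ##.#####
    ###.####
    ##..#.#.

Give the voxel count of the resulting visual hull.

initial block: 8^3 = 512
step 1: project along z, AND mask (38/64) → |grid| = 304
step 2: project along x, AND mask (48/64) → |grid| = 233

233 voxels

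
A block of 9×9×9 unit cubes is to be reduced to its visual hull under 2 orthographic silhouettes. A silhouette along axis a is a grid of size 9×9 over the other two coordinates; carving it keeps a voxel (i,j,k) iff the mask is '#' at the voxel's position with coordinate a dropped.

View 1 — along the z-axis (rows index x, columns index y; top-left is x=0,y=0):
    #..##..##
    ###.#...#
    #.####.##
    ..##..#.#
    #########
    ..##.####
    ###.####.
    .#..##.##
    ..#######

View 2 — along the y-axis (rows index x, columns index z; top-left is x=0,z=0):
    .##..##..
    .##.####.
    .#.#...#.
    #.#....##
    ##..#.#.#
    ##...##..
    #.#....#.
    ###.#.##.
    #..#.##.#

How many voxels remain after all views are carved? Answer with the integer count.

|visual hull| = 242

initial block: 9^3 = 729
after view 1 [z-axis, 55 of 81 cells solid] → remaining = 495
after view 2 [y-axis, 40 of 81 cells solid] → remaining = 242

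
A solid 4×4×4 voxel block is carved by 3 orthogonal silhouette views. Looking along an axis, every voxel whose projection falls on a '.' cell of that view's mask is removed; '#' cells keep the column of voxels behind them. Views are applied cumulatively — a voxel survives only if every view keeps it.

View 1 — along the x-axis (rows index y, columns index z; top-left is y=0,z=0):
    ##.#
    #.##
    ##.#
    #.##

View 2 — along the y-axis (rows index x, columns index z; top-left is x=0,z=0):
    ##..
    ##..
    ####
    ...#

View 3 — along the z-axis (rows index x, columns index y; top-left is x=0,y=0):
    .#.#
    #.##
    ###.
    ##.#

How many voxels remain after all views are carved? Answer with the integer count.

|visual hull| = 19

initial block: 4^3 = 64
after view 1 [x-axis, 12 of 16 cells solid] → remaining = 48
after view 2 [y-axis, 9 of 16 cells solid] → remaining = 28
after view 3 [z-axis, 11 of 16 cells solid] → remaining = 19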